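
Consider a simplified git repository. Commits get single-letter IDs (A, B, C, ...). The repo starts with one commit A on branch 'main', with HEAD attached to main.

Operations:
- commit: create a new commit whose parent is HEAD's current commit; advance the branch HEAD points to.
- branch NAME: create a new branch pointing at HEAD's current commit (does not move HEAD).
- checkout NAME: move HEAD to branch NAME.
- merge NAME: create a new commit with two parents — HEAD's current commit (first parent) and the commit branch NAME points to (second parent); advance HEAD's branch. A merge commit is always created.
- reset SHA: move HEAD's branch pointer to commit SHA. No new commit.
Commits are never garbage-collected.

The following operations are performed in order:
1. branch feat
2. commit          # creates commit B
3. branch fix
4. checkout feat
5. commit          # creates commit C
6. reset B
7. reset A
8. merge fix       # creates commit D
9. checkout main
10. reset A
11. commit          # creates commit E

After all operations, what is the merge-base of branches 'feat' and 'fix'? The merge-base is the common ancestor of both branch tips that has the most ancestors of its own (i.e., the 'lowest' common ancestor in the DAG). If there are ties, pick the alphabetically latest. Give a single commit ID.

Answer: B

Derivation:
After op 1 (branch): HEAD=main@A [feat=A main=A]
After op 2 (commit): HEAD=main@B [feat=A main=B]
After op 3 (branch): HEAD=main@B [feat=A fix=B main=B]
After op 4 (checkout): HEAD=feat@A [feat=A fix=B main=B]
After op 5 (commit): HEAD=feat@C [feat=C fix=B main=B]
After op 6 (reset): HEAD=feat@B [feat=B fix=B main=B]
After op 7 (reset): HEAD=feat@A [feat=A fix=B main=B]
After op 8 (merge): HEAD=feat@D [feat=D fix=B main=B]
After op 9 (checkout): HEAD=main@B [feat=D fix=B main=B]
After op 10 (reset): HEAD=main@A [feat=D fix=B main=A]
After op 11 (commit): HEAD=main@E [feat=D fix=B main=E]
ancestors(feat=D): ['A', 'B', 'D']
ancestors(fix=B): ['A', 'B']
common: ['A', 'B']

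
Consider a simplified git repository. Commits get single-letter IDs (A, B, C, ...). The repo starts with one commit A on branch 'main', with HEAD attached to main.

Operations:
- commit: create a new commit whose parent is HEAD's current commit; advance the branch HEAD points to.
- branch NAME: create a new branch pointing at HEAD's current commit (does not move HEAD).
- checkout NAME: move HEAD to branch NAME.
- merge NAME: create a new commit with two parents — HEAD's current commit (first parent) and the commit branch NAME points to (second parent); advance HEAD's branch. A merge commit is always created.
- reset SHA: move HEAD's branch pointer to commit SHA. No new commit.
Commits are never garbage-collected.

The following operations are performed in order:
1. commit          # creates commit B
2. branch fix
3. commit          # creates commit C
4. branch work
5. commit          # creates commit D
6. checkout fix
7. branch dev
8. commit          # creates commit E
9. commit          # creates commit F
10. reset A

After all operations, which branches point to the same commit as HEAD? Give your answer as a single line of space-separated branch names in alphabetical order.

Answer: fix

Derivation:
After op 1 (commit): HEAD=main@B [main=B]
After op 2 (branch): HEAD=main@B [fix=B main=B]
After op 3 (commit): HEAD=main@C [fix=B main=C]
After op 4 (branch): HEAD=main@C [fix=B main=C work=C]
After op 5 (commit): HEAD=main@D [fix=B main=D work=C]
After op 6 (checkout): HEAD=fix@B [fix=B main=D work=C]
After op 7 (branch): HEAD=fix@B [dev=B fix=B main=D work=C]
After op 8 (commit): HEAD=fix@E [dev=B fix=E main=D work=C]
After op 9 (commit): HEAD=fix@F [dev=B fix=F main=D work=C]
After op 10 (reset): HEAD=fix@A [dev=B fix=A main=D work=C]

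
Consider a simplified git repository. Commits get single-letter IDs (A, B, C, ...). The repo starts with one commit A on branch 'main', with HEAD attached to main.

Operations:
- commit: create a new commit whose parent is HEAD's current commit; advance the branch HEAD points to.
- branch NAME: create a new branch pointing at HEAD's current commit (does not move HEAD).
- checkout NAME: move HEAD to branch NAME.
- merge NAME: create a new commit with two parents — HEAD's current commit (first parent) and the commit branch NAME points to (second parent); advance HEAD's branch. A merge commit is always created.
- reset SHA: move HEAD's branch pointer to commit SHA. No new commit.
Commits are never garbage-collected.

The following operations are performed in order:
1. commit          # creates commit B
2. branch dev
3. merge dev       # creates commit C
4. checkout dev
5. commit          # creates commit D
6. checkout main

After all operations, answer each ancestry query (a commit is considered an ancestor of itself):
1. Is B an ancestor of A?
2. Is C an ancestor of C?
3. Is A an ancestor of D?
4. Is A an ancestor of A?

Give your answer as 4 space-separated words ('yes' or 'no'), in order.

After op 1 (commit): HEAD=main@B [main=B]
After op 2 (branch): HEAD=main@B [dev=B main=B]
After op 3 (merge): HEAD=main@C [dev=B main=C]
After op 4 (checkout): HEAD=dev@B [dev=B main=C]
After op 5 (commit): HEAD=dev@D [dev=D main=C]
After op 6 (checkout): HEAD=main@C [dev=D main=C]
ancestors(A) = {A}; B in? no
ancestors(C) = {A,B,C}; C in? yes
ancestors(D) = {A,B,D}; A in? yes
ancestors(A) = {A}; A in? yes

Answer: no yes yes yes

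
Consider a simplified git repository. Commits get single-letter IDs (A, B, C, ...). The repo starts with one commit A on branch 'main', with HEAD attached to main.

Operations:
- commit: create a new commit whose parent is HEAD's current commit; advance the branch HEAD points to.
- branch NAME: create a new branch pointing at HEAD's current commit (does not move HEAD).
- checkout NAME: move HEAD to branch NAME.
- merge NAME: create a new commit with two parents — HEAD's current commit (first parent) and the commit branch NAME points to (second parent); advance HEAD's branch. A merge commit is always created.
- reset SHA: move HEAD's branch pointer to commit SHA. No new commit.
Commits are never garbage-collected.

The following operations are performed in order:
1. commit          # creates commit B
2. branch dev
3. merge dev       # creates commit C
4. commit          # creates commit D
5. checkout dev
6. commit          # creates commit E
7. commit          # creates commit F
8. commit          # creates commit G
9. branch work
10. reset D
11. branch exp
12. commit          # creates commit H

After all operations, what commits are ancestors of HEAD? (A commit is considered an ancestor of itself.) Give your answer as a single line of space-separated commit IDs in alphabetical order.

Answer: A B C D H

Derivation:
After op 1 (commit): HEAD=main@B [main=B]
After op 2 (branch): HEAD=main@B [dev=B main=B]
After op 3 (merge): HEAD=main@C [dev=B main=C]
After op 4 (commit): HEAD=main@D [dev=B main=D]
After op 5 (checkout): HEAD=dev@B [dev=B main=D]
After op 6 (commit): HEAD=dev@E [dev=E main=D]
After op 7 (commit): HEAD=dev@F [dev=F main=D]
After op 8 (commit): HEAD=dev@G [dev=G main=D]
After op 9 (branch): HEAD=dev@G [dev=G main=D work=G]
After op 10 (reset): HEAD=dev@D [dev=D main=D work=G]
After op 11 (branch): HEAD=dev@D [dev=D exp=D main=D work=G]
After op 12 (commit): HEAD=dev@H [dev=H exp=D main=D work=G]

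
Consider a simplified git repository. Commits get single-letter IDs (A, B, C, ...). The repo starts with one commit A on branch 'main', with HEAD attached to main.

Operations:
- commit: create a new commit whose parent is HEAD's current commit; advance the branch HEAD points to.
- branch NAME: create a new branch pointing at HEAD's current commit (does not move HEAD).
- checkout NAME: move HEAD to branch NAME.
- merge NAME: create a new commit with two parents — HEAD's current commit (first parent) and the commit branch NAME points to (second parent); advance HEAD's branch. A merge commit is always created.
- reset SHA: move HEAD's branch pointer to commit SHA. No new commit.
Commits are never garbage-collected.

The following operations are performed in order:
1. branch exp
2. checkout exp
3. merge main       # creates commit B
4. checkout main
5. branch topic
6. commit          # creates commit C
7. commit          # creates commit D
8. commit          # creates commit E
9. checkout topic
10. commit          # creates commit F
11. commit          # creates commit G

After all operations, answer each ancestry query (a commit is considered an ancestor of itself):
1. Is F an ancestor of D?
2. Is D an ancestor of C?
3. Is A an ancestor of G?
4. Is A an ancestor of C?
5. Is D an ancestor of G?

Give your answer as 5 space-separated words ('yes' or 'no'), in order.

After op 1 (branch): HEAD=main@A [exp=A main=A]
After op 2 (checkout): HEAD=exp@A [exp=A main=A]
After op 3 (merge): HEAD=exp@B [exp=B main=A]
After op 4 (checkout): HEAD=main@A [exp=B main=A]
After op 5 (branch): HEAD=main@A [exp=B main=A topic=A]
After op 6 (commit): HEAD=main@C [exp=B main=C topic=A]
After op 7 (commit): HEAD=main@D [exp=B main=D topic=A]
After op 8 (commit): HEAD=main@E [exp=B main=E topic=A]
After op 9 (checkout): HEAD=topic@A [exp=B main=E topic=A]
After op 10 (commit): HEAD=topic@F [exp=B main=E topic=F]
After op 11 (commit): HEAD=topic@G [exp=B main=E topic=G]
ancestors(D) = {A,C,D}; F in? no
ancestors(C) = {A,C}; D in? no
ancestors(G) = {A,F,G}; A in? yes
ancestors(C) = {A,C}; A in? yes
ancestors(G) = {A,F,G}; D in? no

Answer: no no yes yes no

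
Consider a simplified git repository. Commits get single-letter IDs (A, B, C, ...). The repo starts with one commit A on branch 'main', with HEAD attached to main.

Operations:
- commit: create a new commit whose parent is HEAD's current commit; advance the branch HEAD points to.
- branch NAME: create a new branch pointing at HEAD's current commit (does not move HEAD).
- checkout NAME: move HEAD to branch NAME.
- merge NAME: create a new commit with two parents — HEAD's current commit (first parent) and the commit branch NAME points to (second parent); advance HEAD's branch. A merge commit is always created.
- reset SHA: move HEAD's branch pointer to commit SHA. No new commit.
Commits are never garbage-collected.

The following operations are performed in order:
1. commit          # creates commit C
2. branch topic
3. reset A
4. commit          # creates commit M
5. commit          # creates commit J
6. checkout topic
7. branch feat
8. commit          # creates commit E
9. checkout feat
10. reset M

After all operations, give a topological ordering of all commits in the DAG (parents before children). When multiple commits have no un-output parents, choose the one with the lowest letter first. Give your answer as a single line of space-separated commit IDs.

After op 1 (commit): HEAD=main@C [main=C]
After op 2 (branch): HEAD=main@C [main=C topic=C]
After op 3 (reset): HEAD=main@A [main=A topic=C]
After op 4 (commit): HEAD=main@M [main=M topic=C]
After op 5 (commit): HEAD=main@J [main=J topic=C]
After op 6 (checkout): HEAD=topic@C [main=J topic=C]
After op 7 (branch): HEAD=topic@C [feat=C main=J topic=C]
After op 8 (commit): HEAD=topic@E [feat=C main=J topic=E]
After op 9 (checkout): HEAD=feat@C [feat=C main=J topic=E]
After op 10 (reset): HEAD=feat@M [feat=M main=J topic=E]
commit A: parents=[]
commit C: parents=['A']
commit E: parents=['C']
commit J: parents=['M']
commit M: parents=['A']

Answer: A C E M J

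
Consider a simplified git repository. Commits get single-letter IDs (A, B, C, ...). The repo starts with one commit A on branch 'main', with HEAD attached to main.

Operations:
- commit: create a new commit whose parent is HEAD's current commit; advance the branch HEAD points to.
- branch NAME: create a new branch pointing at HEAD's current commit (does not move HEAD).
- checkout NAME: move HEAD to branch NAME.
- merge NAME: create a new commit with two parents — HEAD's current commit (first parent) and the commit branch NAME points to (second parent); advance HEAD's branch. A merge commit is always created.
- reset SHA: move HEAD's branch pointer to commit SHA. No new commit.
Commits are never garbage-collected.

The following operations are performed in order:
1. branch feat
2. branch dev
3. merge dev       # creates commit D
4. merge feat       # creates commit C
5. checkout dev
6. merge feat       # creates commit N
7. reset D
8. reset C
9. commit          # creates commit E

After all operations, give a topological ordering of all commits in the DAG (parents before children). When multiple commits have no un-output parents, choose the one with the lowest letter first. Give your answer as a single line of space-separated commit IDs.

After op 1 (branch): HEAD=main@A [feat=A main=A]
After op 2 (branch): HEAD=main@A [dev=A feat=A main=A]
After op 3 (merge): HEAD=main@D [dev=A feat=A main=D]
After op 4 (merge): HEAD=main@C [dev=A feat=A main=C]
After op 5 (checkout): HEAD=dev@A [dev=A feat=A main=C]
After op 6 (merge): HEAD=dev@N [dev=N feat=A main=C]
After op 7 (reset): HEAD=dev@D [dev=D feat=A main=C]
After op 8 (reset): HEAD=dev@C [dev=C feat=A main=C]
After op 9 (commit): HEAD=dev@E [dev=E feat=A main=C]
commit A: parents=[]
commit C: parents=['D', 'A']
commit D: parents=['A', 'A']
commit E: parents=['C']
commit N: parents=['A', 'A']

Answer: A D C E N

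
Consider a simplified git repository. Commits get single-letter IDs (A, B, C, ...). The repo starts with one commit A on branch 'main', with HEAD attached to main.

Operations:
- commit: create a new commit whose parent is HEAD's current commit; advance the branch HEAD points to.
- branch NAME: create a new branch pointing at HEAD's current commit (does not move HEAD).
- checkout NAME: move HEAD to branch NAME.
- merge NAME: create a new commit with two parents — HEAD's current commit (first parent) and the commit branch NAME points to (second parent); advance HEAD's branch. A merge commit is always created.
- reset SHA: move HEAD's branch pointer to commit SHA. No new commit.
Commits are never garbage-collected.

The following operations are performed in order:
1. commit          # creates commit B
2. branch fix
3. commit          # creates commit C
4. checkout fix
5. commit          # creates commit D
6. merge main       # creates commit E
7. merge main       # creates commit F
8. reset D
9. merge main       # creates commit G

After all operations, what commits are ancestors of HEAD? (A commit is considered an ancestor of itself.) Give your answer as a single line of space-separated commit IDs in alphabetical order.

Answer: A B C D G

Derivation:
After op 1 (commit): HEAD=main@B [main=B]
After op 2 (branch): HEAD=main@B [fix=B main=B]
After op 3 (commit): HEAD=main@C [fix=B main=C]
After op 4 (checkout): HEAD=fix@B [fix=B main=C]
After op 5 (commit): HEAD=fix@D [fix=D main=C]
After op 6 (merge): HEAD=fix@E [fix=E main=C]
After op 7 (merge): HEAD=fix@F [fix=F main=C]
After op 8 (reset): HEAD=fix@D [fix=D main=C]
After op 9 (merge): HEAD=fix@G [fix=G main=C]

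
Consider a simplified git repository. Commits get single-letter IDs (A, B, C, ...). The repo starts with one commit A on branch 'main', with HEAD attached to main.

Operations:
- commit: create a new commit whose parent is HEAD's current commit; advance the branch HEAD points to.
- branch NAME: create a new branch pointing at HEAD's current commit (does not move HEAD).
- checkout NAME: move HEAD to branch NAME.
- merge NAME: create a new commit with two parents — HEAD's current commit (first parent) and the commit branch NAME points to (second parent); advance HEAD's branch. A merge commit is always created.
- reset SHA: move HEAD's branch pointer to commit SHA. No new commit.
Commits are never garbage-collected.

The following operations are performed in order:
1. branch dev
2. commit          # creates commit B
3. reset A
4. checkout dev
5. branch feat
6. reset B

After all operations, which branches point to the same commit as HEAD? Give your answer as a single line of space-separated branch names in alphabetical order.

After op 1 (branch): HEAD=main@A [dev=A main=A]
After op 2 (commit): HEAD=main@B [dev=A main=B]
After op 3 (reset): HEAD=main@A [dev=A main=A]
After op 4 (checkout): HEAD=dev@A [dev=A main=A]
After op 5 (branch): HEAD=dev@A [dev=A feat=A main=A]
After op 6 (reset): HEAD=dev@B [dev=B feat=A main=A]

Answer: dev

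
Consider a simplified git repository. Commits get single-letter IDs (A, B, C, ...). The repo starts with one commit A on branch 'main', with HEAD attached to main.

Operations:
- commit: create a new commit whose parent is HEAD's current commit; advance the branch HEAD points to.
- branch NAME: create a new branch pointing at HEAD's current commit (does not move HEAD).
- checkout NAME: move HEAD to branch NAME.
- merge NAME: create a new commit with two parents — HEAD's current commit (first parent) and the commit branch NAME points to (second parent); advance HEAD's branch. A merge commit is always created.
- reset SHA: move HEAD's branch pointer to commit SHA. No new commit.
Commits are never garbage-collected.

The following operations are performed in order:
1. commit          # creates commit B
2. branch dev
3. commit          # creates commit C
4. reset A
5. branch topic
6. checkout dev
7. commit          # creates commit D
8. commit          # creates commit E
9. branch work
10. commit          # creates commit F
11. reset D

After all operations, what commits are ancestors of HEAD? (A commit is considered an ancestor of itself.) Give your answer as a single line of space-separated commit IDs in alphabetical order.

Answer: A B D

Derivation:
After op 1 (commit): HEAD=main@B [main=B]
After op 2 (branch): HEAD=main@B [dev=B main=B]
After op 3 (commit): HEAD=main@C [dev=B main=C]
After op 4 (reset): HEAD=main@A [dev=B main=A]
After op 5 (branch): HEAD=main@A [dev=B main=A topic=A]
After op 6 (checkout): HEAD=dev@B [dev=B main=A topic=A]
After op 7 (commit): HEAD=dev@D [dev=D main=A topic=A]
After op 8 (commit): HEAD=dev@E [dev=E main=A topic=A]
After op 9 (branch): HEAD=dev@E [dev=E main=A topic=A work=E]
After op 10 (commit): HEAD=dev@F [dev=F main=A topic=A work=E]
After op 11 (reset): HEAD=dev@D [dev=D main=A topic=A work=E]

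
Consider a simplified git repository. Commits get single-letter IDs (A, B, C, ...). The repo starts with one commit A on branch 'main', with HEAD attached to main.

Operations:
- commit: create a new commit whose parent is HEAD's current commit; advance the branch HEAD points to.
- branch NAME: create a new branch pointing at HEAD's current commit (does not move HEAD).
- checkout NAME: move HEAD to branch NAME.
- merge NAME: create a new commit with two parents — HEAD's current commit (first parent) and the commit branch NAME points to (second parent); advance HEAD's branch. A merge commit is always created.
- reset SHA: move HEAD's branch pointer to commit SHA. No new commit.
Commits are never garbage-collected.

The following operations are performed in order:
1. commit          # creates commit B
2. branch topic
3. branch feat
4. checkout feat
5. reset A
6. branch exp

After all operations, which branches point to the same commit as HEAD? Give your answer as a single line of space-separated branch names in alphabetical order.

Answer: exp feat

Derivation:
After op 1 (commit): HEAD=main@B [main=B]
After op 2 (branch): HEAD=main@B [main=B topic=B]
After op 3 (branch): HEAD=main@B [feat=B main=B topic=B]
After op 4 (checkout): HEAD=feat@B [feat=B main=B topic=B]
After op 5 (reset): HEAD=feat@A [feat=A main=B topic=B]
After op 6 (branch): HEAD=feat@A [exp=A feat=A main=B topic=B]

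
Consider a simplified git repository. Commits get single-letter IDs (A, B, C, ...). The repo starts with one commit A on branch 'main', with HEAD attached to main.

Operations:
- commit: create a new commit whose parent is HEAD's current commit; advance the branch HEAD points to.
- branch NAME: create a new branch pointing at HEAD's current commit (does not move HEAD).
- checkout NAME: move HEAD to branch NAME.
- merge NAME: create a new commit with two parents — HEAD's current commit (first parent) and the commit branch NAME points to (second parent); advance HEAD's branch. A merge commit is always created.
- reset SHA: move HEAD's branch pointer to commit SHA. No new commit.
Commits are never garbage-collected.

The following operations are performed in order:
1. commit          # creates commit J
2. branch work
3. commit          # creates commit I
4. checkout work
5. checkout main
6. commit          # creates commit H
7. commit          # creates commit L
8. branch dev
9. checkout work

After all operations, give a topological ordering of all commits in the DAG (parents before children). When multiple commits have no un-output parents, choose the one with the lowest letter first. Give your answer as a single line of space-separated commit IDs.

Answer: A J I H L

Derivation:
After op 1 (commit): HEAD=main@J [main=J]
After op 2 (branch): HEAD=main@J [main=J work=J]
After op 3 (commit): HEAD=main@I [main=I work=J]
After op 4 (checkout): HEAD=work@J [main=I work=J]
After op 5 (checkout): HEAD=main@I [main=I work=J]
After op 6 (commit): HEAD=main@H [main=H work=J]
After op 7 (commit): HEAD=main@L [main=L work=J]
After op 8 (branch): HEAD=main@L [dev=L main=L work=J]
After op 9 (checkout): HEAD=work@J [dev=L main=L work=J]
commit A: parents=[]
commit H: parents=['I']
commit I: parents=['J']
commit J: parents=['A']
commit L: parents=['H']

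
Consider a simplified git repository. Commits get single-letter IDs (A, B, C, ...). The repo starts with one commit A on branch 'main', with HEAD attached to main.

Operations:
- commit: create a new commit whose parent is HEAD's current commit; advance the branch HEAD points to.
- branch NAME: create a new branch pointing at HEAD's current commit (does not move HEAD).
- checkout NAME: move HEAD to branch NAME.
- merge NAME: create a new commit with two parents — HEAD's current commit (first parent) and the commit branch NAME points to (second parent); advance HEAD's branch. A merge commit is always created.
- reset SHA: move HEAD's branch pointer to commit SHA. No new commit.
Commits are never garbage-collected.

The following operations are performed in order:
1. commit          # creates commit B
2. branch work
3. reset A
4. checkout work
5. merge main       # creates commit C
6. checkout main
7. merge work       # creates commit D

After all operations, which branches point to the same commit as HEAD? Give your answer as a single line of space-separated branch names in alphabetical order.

Answer: main

Derivation:
After op 1 (commit): HEAD=main@B [main=B]
After op 2 (branch): HEAD=main@B [main=B work=B]
After op 3 (reset): HEAD=main@A [main=A work=B]
After op 4 (checkout): HEAD=work@B [main=A work=B]
After op 5 (merge): HEAD=work@C [main=A work=C]
After op 6 (checkout): HEAD=main@A [main=A work=C]
After op 7 (merge): HEAD=main@D [main=D work=C]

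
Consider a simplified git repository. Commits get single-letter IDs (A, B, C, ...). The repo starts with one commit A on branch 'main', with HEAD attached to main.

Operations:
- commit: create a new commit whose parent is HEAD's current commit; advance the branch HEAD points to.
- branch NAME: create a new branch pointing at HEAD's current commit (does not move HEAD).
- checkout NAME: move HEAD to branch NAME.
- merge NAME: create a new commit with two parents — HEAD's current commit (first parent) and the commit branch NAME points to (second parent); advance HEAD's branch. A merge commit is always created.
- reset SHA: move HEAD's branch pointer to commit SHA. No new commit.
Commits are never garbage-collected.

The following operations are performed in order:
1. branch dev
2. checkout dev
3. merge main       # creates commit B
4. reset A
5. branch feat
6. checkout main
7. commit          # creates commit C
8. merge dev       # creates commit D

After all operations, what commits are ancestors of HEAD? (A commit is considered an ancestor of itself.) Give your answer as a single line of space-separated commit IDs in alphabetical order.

After op 1 (branch): HEAD=main@A [dev=A main=A]
After op 2 (checkout): HEAD=dev@A [dev=A main=A]
After op 3 (merge): HEAD=dev@B [dev=B main=A]
After op 4 (reset): HEAD=dev@A [dev=A main=A]
After op 5 (branch): HEAD=dev@A [dev=A feat=A main=A]
After op 6 (checkout): HEAD=main@A [dev=A feat=A main=A]
After op 7 (commit): HEAD=main@C [dev=A feat=A main=C]
After op 8 (merge): HEAD=main@D [dev=A feat=A main=D]

Answer: A C D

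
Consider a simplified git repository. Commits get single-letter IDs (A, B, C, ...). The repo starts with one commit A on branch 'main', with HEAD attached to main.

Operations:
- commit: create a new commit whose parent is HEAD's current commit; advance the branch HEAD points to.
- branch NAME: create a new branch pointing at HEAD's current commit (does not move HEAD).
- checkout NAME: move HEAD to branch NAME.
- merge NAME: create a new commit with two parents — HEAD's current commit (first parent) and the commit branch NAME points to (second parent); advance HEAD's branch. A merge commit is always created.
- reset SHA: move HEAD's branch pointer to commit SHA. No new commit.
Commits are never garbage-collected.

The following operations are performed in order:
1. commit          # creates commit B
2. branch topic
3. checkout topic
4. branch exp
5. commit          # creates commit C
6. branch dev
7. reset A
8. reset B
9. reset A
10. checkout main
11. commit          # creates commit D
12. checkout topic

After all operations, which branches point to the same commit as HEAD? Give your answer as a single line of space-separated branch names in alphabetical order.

After op 1 (commit): HEAD=main@B [main=B]
After op 2 (branch): HEAD=main@B [main=B topic=B]
After op 3 (checkout): HEAD=topic@B [main=B topic=B]
After op 4 (branch): HEAD=topic@B [exp=B main=B topic=B]
After op 5 (commit): HEAD=topic@C [exp=B main=B topic=C]
After op 6 (branch): HEAD=topic@C [dev=C exp=B main=B topic=C]
After op 7 (reset): HEAD=topic@A [dev=C exp=B main=B topic=A]
After op 8 (reset): HEAD=topic@B [dev=C exp=B main=B topic=B]
After op 9 (reset): HEAD=topic@A [dev=C exp=B main=B topic=A]
After op 10 (checkout): HEAD=main@B [dev=C exp=B main=B topic=A]
After op 11 (commit): HEAD=main@D [dev=C exp=B main=D topic=A]
After op 12 (checkout): HEAD=topic@A [dev=C exp=B main=D topic=A]

Answer: topic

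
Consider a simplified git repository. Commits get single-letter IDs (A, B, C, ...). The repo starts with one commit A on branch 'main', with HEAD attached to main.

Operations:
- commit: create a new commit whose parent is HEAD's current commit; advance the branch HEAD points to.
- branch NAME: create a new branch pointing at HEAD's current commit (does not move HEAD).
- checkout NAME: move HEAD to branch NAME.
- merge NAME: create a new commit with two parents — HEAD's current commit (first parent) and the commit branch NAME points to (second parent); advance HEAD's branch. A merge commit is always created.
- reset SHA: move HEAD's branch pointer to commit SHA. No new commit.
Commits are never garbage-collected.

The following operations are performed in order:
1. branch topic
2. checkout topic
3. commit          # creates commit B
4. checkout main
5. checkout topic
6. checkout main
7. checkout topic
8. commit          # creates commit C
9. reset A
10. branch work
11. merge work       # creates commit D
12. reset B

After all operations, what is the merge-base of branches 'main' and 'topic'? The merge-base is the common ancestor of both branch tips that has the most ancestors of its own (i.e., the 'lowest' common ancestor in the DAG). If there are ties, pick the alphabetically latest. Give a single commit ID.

Answer: A

Derivation:
After op 1 (branch): HEAD=main@A [main=A topic=A]
After op 2 (checkout): HEAD=topic@A [main=A topic=A]
After op 3 (commit): HEAD=topic@B [main=A topic=B]
After op 4 (checkout): HEAD=main@A [main=A topic=B]
After op 5 (checkout): HEAD=topic@B [main=A topic=B]
After op 6 (checkout): HEAD=main@A [main=A topic=B]
After op 7 (checkout): HEAD=topic@B [main=A topic=B]
After op 8 (commit): HEAD=topic@C [main=A topic=C]
After op 9 (reset): HEAD=topic@A [main=A topic=A]
After op 10 (branch): HEAD=topic@A [main=A topic=A work=A]
After op 11 (merge): HEAD=topic@D [main=A topic=D work=A]
After op 12 (reset): HEAD=topic@B [main=A topic=B work=A]
ancestors(main=A): ['A']
ancestors(topic=B): ['A', 'B']
common: ['A']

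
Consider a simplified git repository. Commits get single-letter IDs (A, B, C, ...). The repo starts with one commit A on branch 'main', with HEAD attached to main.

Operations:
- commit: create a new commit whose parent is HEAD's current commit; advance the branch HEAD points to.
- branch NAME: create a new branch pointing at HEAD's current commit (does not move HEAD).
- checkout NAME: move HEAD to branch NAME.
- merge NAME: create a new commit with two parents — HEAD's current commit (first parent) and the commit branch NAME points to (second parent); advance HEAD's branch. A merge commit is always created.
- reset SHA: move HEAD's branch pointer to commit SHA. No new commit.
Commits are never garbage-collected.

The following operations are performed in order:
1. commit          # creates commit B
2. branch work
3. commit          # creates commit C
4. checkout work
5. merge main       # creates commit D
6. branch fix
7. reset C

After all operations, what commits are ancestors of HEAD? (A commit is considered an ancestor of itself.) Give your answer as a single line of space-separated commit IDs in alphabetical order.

Answer: A B C

Derivation:
After op 1 (commit): HEAD=main@B [main=B]
After op 2 (branch): HEAD=main@B [main=B work=B]
After op 3 (commit): HEAD=main@C [main=C work=B]
After op 4 (checkout): HEAD=work@B [main=C work=B]
After op 5 (merge): HEAD=work@D [main=C work=D]
After op 6 (branch): HEAD=work@D [fix=D main=C work=D]
After op 7 (reset): HEAD=work@C [fix=D main=C work=C]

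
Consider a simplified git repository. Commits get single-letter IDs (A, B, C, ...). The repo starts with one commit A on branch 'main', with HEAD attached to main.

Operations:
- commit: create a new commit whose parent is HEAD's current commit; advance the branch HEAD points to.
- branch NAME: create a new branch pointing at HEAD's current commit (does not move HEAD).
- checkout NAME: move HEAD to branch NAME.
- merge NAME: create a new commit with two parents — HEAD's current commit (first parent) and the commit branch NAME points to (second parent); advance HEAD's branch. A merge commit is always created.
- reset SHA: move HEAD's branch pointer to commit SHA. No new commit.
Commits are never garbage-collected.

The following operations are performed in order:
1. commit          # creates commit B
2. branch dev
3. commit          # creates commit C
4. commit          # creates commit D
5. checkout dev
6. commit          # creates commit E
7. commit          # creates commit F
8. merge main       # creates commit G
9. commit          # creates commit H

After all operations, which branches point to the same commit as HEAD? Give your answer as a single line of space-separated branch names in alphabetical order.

After op 1 (commit): HEAD=main@B [main=B]
After op 2 (branch): HEAD=main@B [dev=B main=B]
After op 3 (commit): HEAD=main@C [dev=B main=C]
After op 4 (commit): HEAD=main@D [dev=B main=D]
After op 5 (checkout): HEAD=dev@B [dev=B main=D]
After op 6 (commit): HEAD=dev@E [dev=E main=D]
After op 7 (commit): HEAD=dev@F [dev=F main=D]
After op 8 (merge): HEAD=dev@G [dev=G main=D]
After op 9 (commit): HEAD=dev@H [dev=H main=D]

Answer: dev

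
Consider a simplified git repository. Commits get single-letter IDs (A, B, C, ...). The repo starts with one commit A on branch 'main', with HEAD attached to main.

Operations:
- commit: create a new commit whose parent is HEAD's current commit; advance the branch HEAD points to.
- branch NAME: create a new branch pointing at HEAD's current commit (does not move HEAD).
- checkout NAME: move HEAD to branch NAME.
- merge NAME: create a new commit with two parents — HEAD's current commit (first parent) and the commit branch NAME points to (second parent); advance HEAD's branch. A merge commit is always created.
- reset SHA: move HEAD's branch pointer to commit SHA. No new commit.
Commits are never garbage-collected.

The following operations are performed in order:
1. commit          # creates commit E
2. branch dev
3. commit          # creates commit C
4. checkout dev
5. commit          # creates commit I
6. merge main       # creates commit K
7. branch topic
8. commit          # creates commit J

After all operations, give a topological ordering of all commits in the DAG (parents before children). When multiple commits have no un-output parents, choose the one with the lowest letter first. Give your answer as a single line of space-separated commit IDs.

After op 1 (commit): HEAD=main@E [main=E]
After op 2 (branch): HEAD=main@E [dev=E main=E]
After op 3 (commit): HEAD=main@C [dev=E main=C]
After op 4 (checkout): HEAD=dev@E [dev=E main=C]
After op 5 (commit): HEAD=dev@I [dev=I main=C]
After op 6 (merge): HEAD=dev@K [dev=K main=C]
After op 7 (branch): HEAD=dev@K [dev=K main=C topic=K]
After op 8 (commit): HEAD=dev@J [dev=J main=C topic=K]
commit A: parents=[]
commit C: parents=['E']
commit E: parents=['A']
commit I: parents=['E']
commit J: parents=['K']
commit K: parents=['I', 'C']

Answer: A E C I K J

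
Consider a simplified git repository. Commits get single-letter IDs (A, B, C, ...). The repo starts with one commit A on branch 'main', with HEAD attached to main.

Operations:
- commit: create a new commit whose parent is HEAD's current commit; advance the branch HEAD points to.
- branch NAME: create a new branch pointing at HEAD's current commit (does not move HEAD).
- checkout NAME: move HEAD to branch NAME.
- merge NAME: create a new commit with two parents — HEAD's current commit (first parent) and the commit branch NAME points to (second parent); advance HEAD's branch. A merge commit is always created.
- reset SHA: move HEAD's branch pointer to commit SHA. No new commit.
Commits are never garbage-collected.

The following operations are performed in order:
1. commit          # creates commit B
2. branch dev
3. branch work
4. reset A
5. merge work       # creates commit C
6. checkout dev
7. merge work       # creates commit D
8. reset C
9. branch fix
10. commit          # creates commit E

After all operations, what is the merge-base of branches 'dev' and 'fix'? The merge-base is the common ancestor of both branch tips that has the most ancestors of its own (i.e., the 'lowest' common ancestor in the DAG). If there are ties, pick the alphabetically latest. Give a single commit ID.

Answer: C

Derivation:
After op 1 (commit): HEAD=main@B [main=B]
After op 2 (branch): HEAD=main@B [dev=B main=B]
After op 3 (branch): HEAD=main@B [dev=B main=B work=B]
After op 4 (reset): HEAD=main@A [dev=B main=A work=B]
After op 5 (merge): HEAD=main@C [dev=B main=C work=B]
After op 6 (checkout): HEAD=dev@B [dev=B main=C work=B]
After op 7 (merge): HEAD=dev@D [dev=D main=C work=B]
After op 8 (reset): HEAD=dev@C [dev=C main=C work=B]
After op 9 (branch): HEAD=dev@C [dev=C fix=C main=C work=B]
After op 10 (commit): HEAD=dev@E [dev=E fix=C main=C work=B]
ancestors(dev=E): ['A', 'B', 'C', 'E']
ancestors(fix=C): ['A', 'B', 'C']
common: ['A', 'B', 'C']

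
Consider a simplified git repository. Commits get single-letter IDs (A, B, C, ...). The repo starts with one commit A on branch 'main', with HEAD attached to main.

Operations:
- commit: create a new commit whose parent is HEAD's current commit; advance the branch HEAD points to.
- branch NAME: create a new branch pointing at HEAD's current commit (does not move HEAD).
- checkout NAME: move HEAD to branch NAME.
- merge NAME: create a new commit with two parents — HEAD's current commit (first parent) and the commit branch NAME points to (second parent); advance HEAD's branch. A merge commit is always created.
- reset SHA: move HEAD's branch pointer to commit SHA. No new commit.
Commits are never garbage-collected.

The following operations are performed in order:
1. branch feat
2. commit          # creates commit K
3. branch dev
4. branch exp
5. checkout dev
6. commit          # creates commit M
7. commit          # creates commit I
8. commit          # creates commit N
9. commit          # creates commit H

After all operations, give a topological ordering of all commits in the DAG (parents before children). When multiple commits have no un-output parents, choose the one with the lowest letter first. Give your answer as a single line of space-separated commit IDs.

Answer: A K M I N H

Derivation:
After op 1 (branch): HEAD=main@A [feat=A main=A]
After op 2 (commit): HEAD=main@K [feat=A main=K]
After op 3 (branch): HEAD=main@K [dev=K feat=A main=K]
After op 4 (branch): HEAD=main@K [dev=K exp=K feat=A main=K]
After op 5 (checkout): HEAD=dev@K [dev=K exp=K feat=A main=K]
After op 6 (commit): HEAD=dev@M [dev=M exp=K feat=A main=K]
After op 7 (commit): HEAD=dev@I [dev=I exp=K feat=A main=K]
After op 8 (commit): HEAD=dev@N [dev=N exp=K feat=A main=K]
After op 9 (commit): HEAD=dev@H [dev=H exp=K feat=A main=K]
commit A: parents=[]
commit H: parents=['N']
commit I: parents=['M']
commit K: parents=['A']
commit M: parents=['K']
commit N: parents=['I']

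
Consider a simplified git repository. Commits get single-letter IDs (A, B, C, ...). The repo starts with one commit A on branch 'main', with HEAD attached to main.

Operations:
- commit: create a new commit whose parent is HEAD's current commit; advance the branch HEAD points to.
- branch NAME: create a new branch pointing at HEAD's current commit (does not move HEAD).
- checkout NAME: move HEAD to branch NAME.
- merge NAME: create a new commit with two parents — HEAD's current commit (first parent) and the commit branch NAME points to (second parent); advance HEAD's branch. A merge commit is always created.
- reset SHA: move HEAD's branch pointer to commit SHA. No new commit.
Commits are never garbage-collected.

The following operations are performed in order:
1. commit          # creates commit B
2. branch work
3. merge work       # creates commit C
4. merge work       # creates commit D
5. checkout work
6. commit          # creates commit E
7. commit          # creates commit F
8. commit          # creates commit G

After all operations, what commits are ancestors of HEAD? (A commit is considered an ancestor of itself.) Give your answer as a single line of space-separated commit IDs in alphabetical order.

After op 1 (commit): HEAD=main@B [main=B]
After op 2 (branch): HEAD=main@B [main=B work=B]
After op 3 (merge): HEAD=main@C [main=C work=B]
After op 4 (merge): HEAD=main@D [main=D work=B]
After op 5 (checkout): HEAD=work@B [main=D work=B]
After op 6 (commit): HEAD=work@E [main=D work=E]
After op 7 (commit): HEAD=work@F [main=D work=F]
After op 8 (commit): HEAD=work@G [main=D work=G]

Answer: A B E F G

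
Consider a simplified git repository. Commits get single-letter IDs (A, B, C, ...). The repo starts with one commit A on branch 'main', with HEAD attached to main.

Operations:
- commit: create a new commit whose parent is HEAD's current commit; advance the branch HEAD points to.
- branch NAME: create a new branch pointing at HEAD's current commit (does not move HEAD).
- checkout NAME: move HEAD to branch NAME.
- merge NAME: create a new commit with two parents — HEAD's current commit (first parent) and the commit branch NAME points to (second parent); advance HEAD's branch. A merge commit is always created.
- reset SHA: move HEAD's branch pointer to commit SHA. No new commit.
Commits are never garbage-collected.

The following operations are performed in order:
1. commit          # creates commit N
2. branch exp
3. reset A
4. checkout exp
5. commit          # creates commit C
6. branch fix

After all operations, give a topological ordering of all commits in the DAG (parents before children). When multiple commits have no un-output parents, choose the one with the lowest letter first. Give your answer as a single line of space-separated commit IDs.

After op 1 (commit): HEAD=main@N [main=N]
After op 2 (branch): HEAD=main@N [exp=N main=N]
After op 3 (reset): HEAD=main@A [exp=N main=A]
After op 4 (checkout): HEAD=exp@N [exp=N main=A]
After op 5 (commit): HEAD=exp@C [exp=C main=A]
After op 6 (branch): HEAD=exp@C [exp=C fix=C main=A]
commit A: parents=[]
commit C: parents=['N']
commit N: parents=['A']

Answer: A N C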